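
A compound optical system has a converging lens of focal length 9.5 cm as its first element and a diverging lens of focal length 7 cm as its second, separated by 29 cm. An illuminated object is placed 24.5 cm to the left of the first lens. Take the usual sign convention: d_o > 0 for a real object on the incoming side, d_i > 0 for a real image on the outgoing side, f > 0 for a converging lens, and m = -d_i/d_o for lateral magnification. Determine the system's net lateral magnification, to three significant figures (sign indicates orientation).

-0.216

First lens: d_i1 = 1/(1/9.5 - 1/24.5) = 15.517 cm.
m_1 = -(15.517)/24.5 = -0.6333.
The intermediate image is 15.517 cm to the right of lens 1, so d_o2 = L - d_i1 = 29 - 15.517 = 13.483 cm.
Second lens: d_i2 = 1/(1/(-7) - 1/(13.483)) = -4.608 cm.
m_2 = -(-4.608)/(13.483) = 0.3417.
Total m = m_1 x m_2 = (-0.6333)(0.3417) = -0.2164.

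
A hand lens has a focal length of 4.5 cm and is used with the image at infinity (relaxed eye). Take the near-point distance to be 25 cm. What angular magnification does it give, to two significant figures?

5.6

M = D/f = 25/4.5 = 5.556.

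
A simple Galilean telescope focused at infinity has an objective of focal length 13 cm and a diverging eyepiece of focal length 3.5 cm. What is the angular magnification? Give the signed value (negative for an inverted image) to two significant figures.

M = -f_obj/f_eye = -13/(-3.5) = 3.714.

3.7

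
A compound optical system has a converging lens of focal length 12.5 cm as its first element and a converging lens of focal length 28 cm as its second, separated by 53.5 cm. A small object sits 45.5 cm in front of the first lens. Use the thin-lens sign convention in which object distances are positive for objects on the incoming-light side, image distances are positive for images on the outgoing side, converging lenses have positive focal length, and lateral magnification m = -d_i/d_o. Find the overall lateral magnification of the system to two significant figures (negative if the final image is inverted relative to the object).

First lens: d_i1 = 1/(1/12.5 - 1/45.5) = 17.235 cm.
m_1 = -(17.235)/45.5 = -0.3788.
That image sits 36.265 cm in front of the second lens, so d_o2 = 36.265 cm.
Second lens: d_i2 = 1/(1/28 - 1/(36.265)) = 122.856 cm.
m_2 = -(122.856)/(36.265) = -3.3877.
The system's lateral magnification is m_1 m_2 = (-0.3788)(-3.3877) = 1.2832.

1.3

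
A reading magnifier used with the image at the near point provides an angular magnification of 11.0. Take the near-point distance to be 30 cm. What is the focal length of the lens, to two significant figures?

For the image at the near point, M = 1 + D/f.
f = D/(M - 1) = 30/(11.0 - 1) = 3.000 cm.

3.0 cm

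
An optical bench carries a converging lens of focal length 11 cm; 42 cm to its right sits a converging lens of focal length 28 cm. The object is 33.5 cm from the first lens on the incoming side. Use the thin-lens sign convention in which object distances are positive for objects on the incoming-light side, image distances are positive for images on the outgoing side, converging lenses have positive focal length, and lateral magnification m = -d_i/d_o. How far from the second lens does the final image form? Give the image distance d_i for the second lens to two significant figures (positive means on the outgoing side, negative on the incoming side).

-300 cm

Applying the thin-lens equation to the first lens, 1/11 = 1/33.5 + 1/d_i1, which gives d_i1 = 16.378 cm.
That image sits 25.622 cm in front of the second lens, so d_o2 = 25.622 cm.
Applying the thin-lens equation again with f_2 = 28 cm and d_o2 = 25.622 cm gives d_i2 = -301.720 cm.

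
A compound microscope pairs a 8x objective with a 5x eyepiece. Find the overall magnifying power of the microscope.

The overall magnification of a compound microscope is the product of the objective and eyepiece magnifications:
M = M_obj x M_eye = 8 x 5 = 40.

40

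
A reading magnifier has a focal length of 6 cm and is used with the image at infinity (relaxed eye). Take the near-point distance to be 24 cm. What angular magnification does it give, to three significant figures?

M = D/f = 24/6 = 4.000.

4.00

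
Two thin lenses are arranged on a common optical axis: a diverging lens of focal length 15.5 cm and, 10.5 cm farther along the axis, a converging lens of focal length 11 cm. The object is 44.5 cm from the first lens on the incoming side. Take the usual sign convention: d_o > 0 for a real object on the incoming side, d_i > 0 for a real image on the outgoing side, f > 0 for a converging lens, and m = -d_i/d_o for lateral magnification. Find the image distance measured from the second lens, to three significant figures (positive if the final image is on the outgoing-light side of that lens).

22.0 cm

Applying the thin-lens equation to the first lens, 1/(-15.5) = 1/44.5 + 1/d_i1, which gives d_i1 = -11.496 cm.
With d_i1 < 0 the first image is virtual and lies on the object side; the object distance for lens 2 is d_o2 = 10.5 - (-11.496) = 21.996 cm.
Applying the thin-lens equation again with f_2 = 11 cm and d_o2 = 21.996 cm gives d_i2 = 22.004 cm.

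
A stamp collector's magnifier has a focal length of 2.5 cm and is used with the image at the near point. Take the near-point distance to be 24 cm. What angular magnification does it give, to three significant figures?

10.6

M = 1 + D/f = 1 + 24/2.5 = 10.600.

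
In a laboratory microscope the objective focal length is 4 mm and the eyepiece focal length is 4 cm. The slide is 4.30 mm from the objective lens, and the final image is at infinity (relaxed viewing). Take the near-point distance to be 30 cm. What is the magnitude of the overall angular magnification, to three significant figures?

100

Convert to cm: f_obj = 4 mm = 0.4 cm; d_o = 4.30 mm = 0.43 cm.
Objective: 1/d_i = 1/f_obj - 1/d_o = 1/0.4 - 1/0.43 = 0.17442 cm^-1, so d_i = 5.733 cm.
m_obj = -d_i/d_o = -5.733/0.43 = -13.333.
Eyepiece angular magnification (image at infinity): M_eye = D/f_e = 30/4 = 7.500.
Overall M = m_obj x M_eye = (-13.333)(7.500) = -100.00.
|M| = 100.00.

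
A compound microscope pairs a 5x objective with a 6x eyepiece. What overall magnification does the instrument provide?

The overall magnification of a compound microscope is the product of the objective and eyepiece magnifications:
M = M_obj x M_eye = 5 x 6 = 30.

30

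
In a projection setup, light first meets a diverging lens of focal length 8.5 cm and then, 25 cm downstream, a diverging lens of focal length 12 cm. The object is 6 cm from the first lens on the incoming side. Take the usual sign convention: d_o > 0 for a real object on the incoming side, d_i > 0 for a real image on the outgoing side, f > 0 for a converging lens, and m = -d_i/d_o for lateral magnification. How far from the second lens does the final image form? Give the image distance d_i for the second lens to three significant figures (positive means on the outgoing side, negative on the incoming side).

-8.45 cm

Applying the thin-lens equation to the first lens, 1/(-8.5) = 1/6 + 1/d_i1, which gives d_i1 = -3.517 cm.
With d_i1 < 0 the first image is virtual and lies on the object side; the object distance for lens 2 is d_o2 = 25 - (-3.517) = 28.517 cm.
Applying the thin-lens equation again with f_2 = -12 cm and d_o2 = 28.517 cm gives d_i2 = -8.446 cm.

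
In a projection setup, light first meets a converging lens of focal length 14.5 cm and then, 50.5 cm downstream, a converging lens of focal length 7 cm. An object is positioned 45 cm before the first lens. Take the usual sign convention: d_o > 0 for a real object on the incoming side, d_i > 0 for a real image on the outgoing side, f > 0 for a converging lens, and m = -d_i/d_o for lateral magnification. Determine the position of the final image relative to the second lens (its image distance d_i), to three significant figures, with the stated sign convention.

First lens: d_i1 = 1/(1/14.5 - 1/45) = 21.393 cm.
Object distance for lens 2: d_o2 = 50.5 - 21.393 = 29.107 cm.
Second lens: d_i2 = 1/(1/7 - 1/(29.107)) = 9.217 cm.

9.22 cm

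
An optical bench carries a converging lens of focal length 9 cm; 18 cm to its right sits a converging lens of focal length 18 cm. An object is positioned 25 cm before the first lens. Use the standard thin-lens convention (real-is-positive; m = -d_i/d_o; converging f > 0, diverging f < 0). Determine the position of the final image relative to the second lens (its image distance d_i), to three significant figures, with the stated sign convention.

-5.04 cm

Lens 1: 1/d_i1 = 1/f_1 - 1/d_o1 = 1/9 - 1/25 = 0.07111 cm^-1, so d_i1 = 14.063 cm.
Object distance for lens 2: d_o2 = 18 - 14.063 = 3.937 cm.
Lens 2: 1/d_i2 = 1/f_2 - 1/d_o2 = 1/18 - 1/(3.937) = -0.19841 cm^-1, so d_i2 = -5.040 cm.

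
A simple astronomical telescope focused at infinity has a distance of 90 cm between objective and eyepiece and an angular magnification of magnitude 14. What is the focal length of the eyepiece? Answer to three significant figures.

In normal adjustment the tube length equals f_obj + f_eye and |M| = f_obj/f_eye.
So f_obj = 14 f_eye and 14 f_eye + f_eye = 90 cm, giving f_eye = 90/15 = 6.000 cm and f_obj = 84.000 cm.

6.00 cm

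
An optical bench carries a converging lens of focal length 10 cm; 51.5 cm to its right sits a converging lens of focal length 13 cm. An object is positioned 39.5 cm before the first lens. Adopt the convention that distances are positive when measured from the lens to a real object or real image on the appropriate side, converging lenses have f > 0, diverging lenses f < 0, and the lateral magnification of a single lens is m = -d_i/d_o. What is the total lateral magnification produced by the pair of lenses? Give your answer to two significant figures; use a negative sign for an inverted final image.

0.18

Lens 1: 1/d_i1 = 1/f_1 - 1/d_o1 = 1/10 - 1/39.5 = 0.07468 cm^-1, so d_i1 = 13.390 cm.
m_1 = -(13.390)/39.5 = -0.3390.
That image sits 38.110 cm in front of the second lens, so d_o2 = 38.110 cm.
Lens 2: 1/d_i2 = 1/f_2 - 1/d_o2 = 1/13 - 1/(38.110) = 0.05068 cm^-1, so d_i2 = 19.730 cm.
m_2 = -(19.730)/(38.110) = -0.5177.
Total m = m_1 x m_2 = (-0.3390)(-0.5177) = 0.1755.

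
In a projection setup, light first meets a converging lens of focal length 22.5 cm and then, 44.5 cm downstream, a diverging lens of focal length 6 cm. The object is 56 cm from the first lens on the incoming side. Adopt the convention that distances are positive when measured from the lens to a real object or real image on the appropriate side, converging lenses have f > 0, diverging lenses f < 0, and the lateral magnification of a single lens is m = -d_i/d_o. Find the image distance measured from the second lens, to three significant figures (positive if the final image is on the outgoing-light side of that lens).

Applying the thin-lens equation to the first lens, 1/22.5 = 1/56 + 1/d_i1, which gives d_i1 = 37.612 cm.
Object distance for lens 2: d_o2 = 44.5 - 37.612 = 6.888 cm.
Applying the thin-lens equation again with f_2 = -6 cm and d_o2 = 6.888 cm gives d_i2 = -3.207 cm.

-3.21 cm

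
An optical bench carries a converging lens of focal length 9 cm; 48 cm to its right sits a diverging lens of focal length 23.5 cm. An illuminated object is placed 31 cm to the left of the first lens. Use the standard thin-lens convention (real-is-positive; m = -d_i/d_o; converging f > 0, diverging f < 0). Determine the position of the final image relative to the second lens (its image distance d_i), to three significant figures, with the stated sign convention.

First lens: d_i1 = 1/(1/9 - 1/31) = 12.682 cm.
That image sits 35.318 cm in front of the second lens, so d_o2 = 35.318 cm.
Second lens: d_i2 = 1/(1/(-23.5) - 1/(35.318)) = -14.111 cm.

-14.1 cm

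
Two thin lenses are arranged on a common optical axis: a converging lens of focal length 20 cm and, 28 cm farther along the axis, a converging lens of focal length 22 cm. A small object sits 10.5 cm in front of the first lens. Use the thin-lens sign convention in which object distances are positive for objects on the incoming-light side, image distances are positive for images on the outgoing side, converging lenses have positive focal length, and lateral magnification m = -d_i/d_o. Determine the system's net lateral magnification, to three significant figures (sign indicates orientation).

Applying the thin-lens equation to the first lens, 1/20 = 1/10.5 + 1/d_i1, which gives d_i1 = -22.105 cm.
Its lateral magnification is m_1 = -d_i1/d_o1 = -(-22.105)/10.5 = 2.1053.
With d_i1 < 0 the first image is virtual and lies on the object side; the object distance for lens 2 is d_o2 = 28 - (-22.105) = 50.105 cm.
Applying the thin-lens equation again with f_2 = 22 cm and d_o2 = 50.105 cm gives d_i2 = 39.221 cm.
m_2 = -(39.221)/(50.105) = -0.7828.
Overall magnification: m = m_1 m_2 = -1.6479.

-1.65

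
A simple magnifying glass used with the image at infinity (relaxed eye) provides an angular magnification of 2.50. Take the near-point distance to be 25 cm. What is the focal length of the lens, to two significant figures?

10 cm

For the image at infinity, M = D/f.
f = D/M = 25/2.5 = 10.000 cm.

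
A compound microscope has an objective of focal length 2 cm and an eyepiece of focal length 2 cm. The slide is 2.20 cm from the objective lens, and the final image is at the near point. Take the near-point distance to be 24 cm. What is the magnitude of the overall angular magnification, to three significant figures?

130

Objective: 1/d_i = 1/f_obj - 1/d_o = 1/2 - 1/2.20 = 0.04545 cm^-1, so d_i = 22.000 cm.
m_obj = -d_i/d_o = -22.000/2.20 = -10.000.
Eyepiece angular magnification (image at near point): M_eye = 1 + D/f_e = 1 + 24/2 = 13.000.
Overall M = m_obj x M_eye = (-10.000)(13.000) = -130.00.
|M| = 130.00.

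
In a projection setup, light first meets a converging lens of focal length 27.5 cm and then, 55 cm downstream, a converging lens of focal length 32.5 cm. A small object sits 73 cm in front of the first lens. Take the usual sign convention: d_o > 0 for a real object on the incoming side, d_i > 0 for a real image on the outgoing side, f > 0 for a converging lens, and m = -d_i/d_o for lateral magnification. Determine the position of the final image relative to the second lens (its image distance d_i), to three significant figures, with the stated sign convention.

-16.4 cm

Lens 1: 1/d_i1 = 1/f_1 - 1/d_o1 = 1/27.5 - 1/73 = 0.02267 cm^-1, so d_i1 = 44.121 cm.
The intermediate image is 44.121 cm to the right of lens 1, so d_o2 = L - d_i1 = 55 - 44.121 = 10.879 cm.
Lens 2: 1/d_i2 = 1/f_2 - 1/d_o2 = 1/32.5 - 1/(10.879) = -0.06115 cm^-1, so d_i2 = -16.353 cm.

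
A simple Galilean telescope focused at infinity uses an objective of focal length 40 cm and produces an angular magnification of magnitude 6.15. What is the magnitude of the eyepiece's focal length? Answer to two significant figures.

6.5 cm

|M| = f_obj/|f_eye|, so |f_eye| = f_obj/|M| = 40/6.15 = 6.504 cm.
(The eyepiece is diverging, so its signed focal length is -6.504 cm.)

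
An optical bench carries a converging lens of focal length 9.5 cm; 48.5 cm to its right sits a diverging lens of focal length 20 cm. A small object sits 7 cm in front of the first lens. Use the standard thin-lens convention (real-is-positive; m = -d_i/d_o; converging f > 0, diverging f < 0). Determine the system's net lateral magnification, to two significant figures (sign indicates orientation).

0.80

Lens 1: 1/d_i1 = 1/f_1 - 1/d_o1 = 1/9.5 - 1/7 = -0.03759 cm^-1, so d_i1 = -26.600 cm.
m_1 = -(-26.600)/7 = 3.8000.
With d_i1 < 0 the first image is virtual and lies on the object side; the object distance for lens 2 is d_o2 = 48.5 - (-26.600) = 75.100 cm.
Lens 2: 1/d_i2 = 1/f_2 - 1/d_o2 = 1/(-20) - 1/(75.100) = -0.06332 cm^-1, so d_i2 = -15.794 cm.
m_2 = -(-15.794)/(75.100) = 0.2103.
Overall magnification: m = m_1 m_2 = 0.7992.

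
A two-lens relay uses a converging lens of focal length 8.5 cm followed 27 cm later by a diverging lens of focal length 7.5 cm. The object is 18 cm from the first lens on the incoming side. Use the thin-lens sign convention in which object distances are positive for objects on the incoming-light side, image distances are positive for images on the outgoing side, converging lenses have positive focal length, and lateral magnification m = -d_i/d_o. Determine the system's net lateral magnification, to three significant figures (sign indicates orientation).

First lens: d_i1 = 1/(1/8.5 - 1/18) = 16.105 cm.
m_1 = -(16.105)/18 = -0.8947.
That image sits 10.895 cm in front of the second lens, so d_o2 = 10.895 cm.
Second lens: d_i2 = 1/(1/(-7.5) - 1/(10.895)) = -4.442 cm.
m_2 = -(-4.442)/(10.895) = 0.4077.
Total m = m_1 x m_2 = (-0.8947)(0.4077) = -0.3648.

-0.365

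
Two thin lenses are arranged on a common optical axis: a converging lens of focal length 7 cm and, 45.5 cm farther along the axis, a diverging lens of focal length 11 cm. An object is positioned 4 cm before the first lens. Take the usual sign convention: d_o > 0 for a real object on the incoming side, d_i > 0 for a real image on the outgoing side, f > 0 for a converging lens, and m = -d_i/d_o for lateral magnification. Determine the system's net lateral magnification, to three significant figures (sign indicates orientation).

Applying the thin-lens equation to the first lens, 1/7 = 1/4 + 1/d_i1, which gives d_i1 = -9.333 cm.
Its lateral magnification is m_1 = -d_i1/d_o1 = -(-9.333)/4 = 2.3333.
The intermediate image is virtual, 9.333 cm to the left of lens 1, so d_o2 = L - d_i1 = 45.5 - (-9.333) = 54.833 cm.
Applying the thin-lens equation again with f_2 = -11 cm and d_o2 = 54.833 cm gives d_i2 = -9.162 cm.
m_2 = -(-9.162)/(54.833) = 0.1671.
Overall magnification: m = m_1 m_2 = 0.3899.

0.390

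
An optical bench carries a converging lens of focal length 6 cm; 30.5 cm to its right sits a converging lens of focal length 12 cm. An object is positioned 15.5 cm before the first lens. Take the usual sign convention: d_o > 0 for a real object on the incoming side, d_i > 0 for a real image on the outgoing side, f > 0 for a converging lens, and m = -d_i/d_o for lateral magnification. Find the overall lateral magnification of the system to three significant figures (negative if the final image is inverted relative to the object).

0.870

Lens 1: 1/d_i1 = 1/f_1 - 1/d_o1 = 1/6 - 1/15.5 = 0.10215 cm^-1, so d_i1 = 9.789 cm.
m_1 = -(9.789)/15.5 = -0.6316.
Object distance for lens 2: d_o2 = 30.5 - 9.789 = 20.711 cm.
Lens 2: 1/d_i2 = 1/f_2 - 1/d_o2 = 1/12 - 1/(20.711) = 0.03505 cm^-1, so d_i2 = 28.532 cm.
m_2 = -(28.532)/(20.711) = -1.3776.
The system's lateral magnification is m_1 m_2 = (-0.6316)(-1.3776) = 0.8701.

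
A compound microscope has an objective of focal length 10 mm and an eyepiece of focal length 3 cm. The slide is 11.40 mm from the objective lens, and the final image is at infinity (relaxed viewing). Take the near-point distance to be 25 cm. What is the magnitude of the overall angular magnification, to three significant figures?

59.5

Convert to cm: f_obj = 10 mm = 1 cm; d_o = 11.40 mm = 1.14 cm.
Objective: 1/d_i = 1/f_obj - 1/d_o = 1/1 - 1/1.14 = 0.12281 cm^-1, so d_i = 8.143 cm.
m_obj = -d_i/d_o = -8.143/1.14 = -7.143.
Eyepiece angular magnification (image at infinity): M_eye = D/f_e = 25/3 = 8.333.
Overall M = m_obj x M_eye = (-7.143)(8.333) = -59.52.
|M| = 59.52.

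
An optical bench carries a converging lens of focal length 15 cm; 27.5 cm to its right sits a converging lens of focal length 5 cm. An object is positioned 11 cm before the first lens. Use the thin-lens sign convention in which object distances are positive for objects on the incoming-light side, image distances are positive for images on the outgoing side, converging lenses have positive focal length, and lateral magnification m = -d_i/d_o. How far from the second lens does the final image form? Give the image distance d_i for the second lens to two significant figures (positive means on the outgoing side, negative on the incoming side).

First lens: d_i1 = 1/(1/15 - 1/11) = -41.250 cm.
The intermediate image is virtual, 41.250 cm to the left of lens 1, so d_o2 = L - d_i1 = 27.5 - (-41.250) = 68.750 cm.
Second lens: d_i2 = 1/(1/5 - 1/(68.750)) = 5.392 cm.

5.4 cm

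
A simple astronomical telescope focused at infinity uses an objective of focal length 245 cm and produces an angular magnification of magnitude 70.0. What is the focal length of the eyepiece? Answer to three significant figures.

|M| = f_obj/f_eye, so f_eye = f_obj/|M| = 245/70.0 = 3.500 cm.

3.50 cm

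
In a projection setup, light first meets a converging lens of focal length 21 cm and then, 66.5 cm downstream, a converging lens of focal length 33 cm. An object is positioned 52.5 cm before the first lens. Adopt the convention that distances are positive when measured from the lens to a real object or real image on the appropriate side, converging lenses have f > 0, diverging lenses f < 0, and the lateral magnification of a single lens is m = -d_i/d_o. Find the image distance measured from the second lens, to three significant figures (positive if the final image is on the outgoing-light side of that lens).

-693 cm

Applying the thin-lens equation to the first lens, 1/21 = 1/52.5 + 1/d_i1, which gives d_i1 = 35.000 cm.
Object distance for lens 2: d_o2 = 66.5 - 35.000 = 31.500 cm.
Applying the thin-lens equation again with f_2 = 33 cm and d_o2 = 31.500 cm gives d_i2 = -693.000 cm.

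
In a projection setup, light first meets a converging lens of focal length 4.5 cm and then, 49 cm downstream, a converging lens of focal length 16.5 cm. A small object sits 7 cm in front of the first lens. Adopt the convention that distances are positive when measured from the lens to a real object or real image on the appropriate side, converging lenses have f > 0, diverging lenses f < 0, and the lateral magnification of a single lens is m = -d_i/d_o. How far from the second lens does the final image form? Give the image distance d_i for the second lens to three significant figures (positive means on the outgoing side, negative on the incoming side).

30.2 cm

Applying the thin-lens equation to the first lens, 1/4.5 = 1/7 + 1/d_i1, which gives d_i1 = 12.600 cm.
Object distance for lens 2: d_o2 = 49 - 12.600 = 36.400 cm.
Applying the thin-lens equation again with f_2 = 16.5 cm and d_o2 = 36.400 cm gives d_i2 = 30.181 cm.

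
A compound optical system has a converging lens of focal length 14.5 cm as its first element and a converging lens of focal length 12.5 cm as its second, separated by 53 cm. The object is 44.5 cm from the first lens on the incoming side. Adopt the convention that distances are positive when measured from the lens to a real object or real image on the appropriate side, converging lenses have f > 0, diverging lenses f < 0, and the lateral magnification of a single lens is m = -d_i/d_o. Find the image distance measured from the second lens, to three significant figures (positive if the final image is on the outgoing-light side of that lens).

20.7 cm

First lens: d_i1 = 1/(1/14.5 - 1/44.5) = 21.508 cm.
Object distance for lens 2: d_o2 = 53 - 21.508 = 31.492 cm.
Second lens: d_i2 = 1/(1/12.5 - 1/(31.492)) = 20.727 cm.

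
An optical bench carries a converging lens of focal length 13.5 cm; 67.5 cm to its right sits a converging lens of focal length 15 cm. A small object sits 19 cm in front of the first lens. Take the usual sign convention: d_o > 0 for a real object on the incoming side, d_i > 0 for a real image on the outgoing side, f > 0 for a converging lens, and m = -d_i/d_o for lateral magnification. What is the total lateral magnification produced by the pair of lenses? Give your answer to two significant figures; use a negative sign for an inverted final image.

First lens: d_i1 = 1/(1/13.5 - 1/19) = 46.636 cm.
m_1 = -(46.636)/19 = -2.4545.
That image sits 20.864 cm in front of the second lens, so d_o2 = 20.864 cm.
Second lens: d_i2 = 1/(1/15 - 1/(20.864)) = 53.372 cm.
m_2 = -(53.372)/(20.864) = -2.5581.
Overall magnification: m = m_1 m_2 = 6.2791.

6.3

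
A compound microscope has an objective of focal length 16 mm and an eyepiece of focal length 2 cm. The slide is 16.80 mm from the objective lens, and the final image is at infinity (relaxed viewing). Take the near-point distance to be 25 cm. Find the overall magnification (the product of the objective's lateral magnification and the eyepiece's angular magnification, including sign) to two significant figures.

Convert to cm: f_obj = 16 mm = 1.6 cm; d_o = 16.80 mm = 1.68 cm.
Objective: 1/d_i = 1/f_obj - 1/d_o = 1/1.6 - 1/1.68 = 0.02976 cm^-1, so d_i = 33.600 cm.
m_obj = -d_i/d_o = -33.600/1.68 = -20.000.
Eyepiece angular magnification (image at infinity): M_eye = D/f_e = 25/2 = 12.500.
Overall M = m_obj x M_eye = (-20.000)(12.500) = -250.00.

-250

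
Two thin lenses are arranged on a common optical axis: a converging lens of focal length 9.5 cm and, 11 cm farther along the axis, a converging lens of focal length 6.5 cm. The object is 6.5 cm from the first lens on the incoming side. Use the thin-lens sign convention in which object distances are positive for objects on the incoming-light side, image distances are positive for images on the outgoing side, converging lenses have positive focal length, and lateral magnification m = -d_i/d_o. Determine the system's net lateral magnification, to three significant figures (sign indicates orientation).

-0.821

Applying the thin-lens equation to the first lens, 1/9.5 = 1/6.5 + 1/d_i1, which gives d_i1 = -20.583 cm.
Its lateral magnification is m_1 = -d_i1/d_o1 = -(-20.583)/6.5 = 3.1667.
With d_i1 < 0 the first image is virtual and lies on the object side; the object distance for lens 2 is d_o2 = 11 - (-20.583) = 31.583 cm.
Applying the thin-lens equation again with f_2 = 6.5 cm and d_o2 = 31.583 cm gives d_i2 = 8.184 cm.
m_2 = -(8.184)/(31.583) = -0.2591.
Overall magnification: m = m_1 m_2 = -0.8206.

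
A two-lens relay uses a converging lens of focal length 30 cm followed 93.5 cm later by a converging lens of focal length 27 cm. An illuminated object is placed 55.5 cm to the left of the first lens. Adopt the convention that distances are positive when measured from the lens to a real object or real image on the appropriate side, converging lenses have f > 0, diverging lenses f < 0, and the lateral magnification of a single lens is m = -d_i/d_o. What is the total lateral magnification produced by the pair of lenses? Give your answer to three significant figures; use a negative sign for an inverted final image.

Lens 1: 1/d_i1 = 1/f_1 - 1/d_o1 = 1/30 - 1/55.5 = 0.01532 cm^-1, so d_i1 = 65.294 cm.
m_1 = -(65.294)/55.5 = -1.1765.
The intermediate image is 65.294 cm to the right of lens 1, so d_o2 = L - d_i1 = 93.5 - 65.294 = 28.206 cm.
Lens 2: 1/d_i2 = 1/f_2 - 1/d_o2 = 1/27 - 1/(28.206) = 0.00158 cm^-1, so d_i2 = 631.537 cm.
m_2 = -(631.537)/(28.206) = -22.3902.
Overall magnification: m = m_1 m_2 = 26.3415.

26.3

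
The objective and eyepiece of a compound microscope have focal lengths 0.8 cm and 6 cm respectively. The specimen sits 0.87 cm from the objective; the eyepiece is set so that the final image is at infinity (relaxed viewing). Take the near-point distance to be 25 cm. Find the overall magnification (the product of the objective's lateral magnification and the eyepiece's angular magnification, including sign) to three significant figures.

-47.6

Objective: 1/d_i = 1/f_obj - 1/d_o = 1/0.8 - 1/0.87 = 0.10057 cm^-1, so d_i = 9.943 cm.
m_obj = -d_i/d_o = -9.943/0.87 = -11.429.
Eyepiece angular magnification (image at infinity): M_eye = D/f_e = 25/6 = 4.167.
Overall M = m_obj x M_eye = (-11.429)(4.167) = -47.62.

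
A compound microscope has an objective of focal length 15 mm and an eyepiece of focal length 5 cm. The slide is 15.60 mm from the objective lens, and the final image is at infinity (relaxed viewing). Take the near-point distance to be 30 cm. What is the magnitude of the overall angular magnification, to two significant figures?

Convert to cm: f_obj = 15 mm = 1.5 cm; d_o = 15.60 mm = 1.56 cm.
Objective: 1/d_i = 1/f_obj - 1/d_o = 1/1.5 - 1/1.56 = 0.02564 cm^-1, so d_i = 39.000 cm.
m_obj = -d_i/d_o = -39.000/1.56 = -25.000.
Eyepiece angular magnification (image at infinity): M_eye = D/f_e = 30/5 = 6.000.
Overall M = m_obj x M_eye = (-25.000)(6.000) = -150.00.
|M| = 150.00.

150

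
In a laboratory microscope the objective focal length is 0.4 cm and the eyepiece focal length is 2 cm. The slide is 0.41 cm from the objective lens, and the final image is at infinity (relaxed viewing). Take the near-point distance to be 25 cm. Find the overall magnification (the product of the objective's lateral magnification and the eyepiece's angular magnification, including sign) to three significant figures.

-500

Objective: 1/d_i = 1/f_obj - 1/d_o = 1/0.4 - 1/0.41 = 0.06098 cm^-1, so d_i = 16.400 cm.
m_obj = -d_i/d_o = -16.400/0.41 = -40.000.
Eyepiece angular magnification (image at infinity): M_eye = D/f_e = 25/2 = 12.500.
Overall M = m_obj x M_eye = (-40.000)(12.500) = -500.00.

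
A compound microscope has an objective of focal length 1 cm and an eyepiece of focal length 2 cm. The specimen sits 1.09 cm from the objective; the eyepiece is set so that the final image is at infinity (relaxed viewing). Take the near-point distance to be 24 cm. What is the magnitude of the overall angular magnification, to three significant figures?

Objective: 1/d_i = 1/f_obj - 1/d_o = 1/1 - 1/1.09 = 0.08257 cm^-1, so d_i = 12.111 cm.
m_obj = -d_i/d_o = -12.111/1.09 = -11.111.
Eyepiece angular magnification (image at infinity): M_eye = D/f_e = 24/2 = 12.000.
Overall M = m_obj x M_eye = (-11.111)(12.000) = -133.33.
|M| = 133.33.

133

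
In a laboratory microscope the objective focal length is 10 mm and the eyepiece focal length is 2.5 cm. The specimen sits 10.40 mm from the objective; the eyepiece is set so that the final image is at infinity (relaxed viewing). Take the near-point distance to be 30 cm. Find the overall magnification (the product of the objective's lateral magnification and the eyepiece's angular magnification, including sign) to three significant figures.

Convert to cm: f_obj = 10 mm = 1 cm; d_o = 10.40 mm = 1.04 cm.
Objective: 1/d_i = 1/f_obj - 1/d_o = 1/1 - 1/1.04 = 0.03846 cm^-1, so d_i = 26.000 cm.
m_obj = -d_i/d_o = -26.000/1.04 = -25.000.
Eyepiece angular magnification (image at infinity): M_eye = D/f_e = 30/2.5 = 12.000.
Overall M = m_obj x M_eye = (-25.000)(12.000) = -300.00.

-300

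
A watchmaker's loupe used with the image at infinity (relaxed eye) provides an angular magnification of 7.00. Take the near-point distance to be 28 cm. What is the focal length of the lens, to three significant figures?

4.00 cm

For the image at infinity, M = D/f.
f = D/M = 28/7.0 = 4.000 cm.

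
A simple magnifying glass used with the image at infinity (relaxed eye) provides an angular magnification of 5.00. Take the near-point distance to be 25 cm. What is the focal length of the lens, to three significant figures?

For the image at infinity, M = D/f.
f = D/M = 25/5.0 = 5.000 cm.

5.00 cm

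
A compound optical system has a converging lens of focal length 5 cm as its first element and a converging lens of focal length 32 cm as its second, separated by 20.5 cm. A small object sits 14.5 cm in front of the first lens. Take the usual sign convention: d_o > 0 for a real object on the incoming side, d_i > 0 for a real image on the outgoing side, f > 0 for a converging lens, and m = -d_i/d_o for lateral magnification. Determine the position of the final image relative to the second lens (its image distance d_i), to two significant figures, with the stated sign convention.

Lens 1: 1/d_i1 = 1/f_1 - 1/d_o1 = 1/5 - 1/14.5 = 0.13103 cm^-1, so d_i1 = 7.632 cm.
The intermediate image is 7.632 cm to the right of lens 1, so d_o2 = L - d_i1 = 20.5 - 7.632 = 12.868 cm.
Lens 2: 1/d_i2 = 1/f_2 - 1/d_o2 = 1/32 - 1/(12.868) = -0.04646 cm^-1, so d_i2 = -21.524 cm.

-22 cm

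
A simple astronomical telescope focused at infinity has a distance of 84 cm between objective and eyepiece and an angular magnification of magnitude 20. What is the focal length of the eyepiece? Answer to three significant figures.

In normal adjustment the tube length equals f_obj + f_eye and |M| = f_obj/f_eye.
So f_obj = 20 f_eye and 20 f_eye + f_eye = 84 cm, giving f_eye = 84/21 = 4.000 cm and f_obj = 80.000 cm.

4.00 cm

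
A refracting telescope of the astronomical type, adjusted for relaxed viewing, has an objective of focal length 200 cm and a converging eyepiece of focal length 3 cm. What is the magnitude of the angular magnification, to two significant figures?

67

|M| = f_obj/|f_eye| = 200/3 = 66.667.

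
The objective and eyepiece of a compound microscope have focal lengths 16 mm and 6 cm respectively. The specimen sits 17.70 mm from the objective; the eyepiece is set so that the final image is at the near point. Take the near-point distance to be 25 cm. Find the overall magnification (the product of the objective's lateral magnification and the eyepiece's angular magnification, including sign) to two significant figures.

-49

Convert to cm: f_obj = 16 mm = 1.6 cm; d_o = 17.70 mm = 1.77 cm.
Objective: 1/d_i = 1/f_obj - 1/d_o = 1/1.6 - 1/1.77 = 0.06003 cm^-1, so d_i = 16.659 cm.
m_obj = -d_i/d_o = -16.659/1.77 = -9.412.
Eyepiece angular magnification (image at near point): M_eye = 1 + D/f_e = 1 + 25/6 = 5.167.
Overall M = m_obj x M_eye = (-9.412)(5.167) = -48.63.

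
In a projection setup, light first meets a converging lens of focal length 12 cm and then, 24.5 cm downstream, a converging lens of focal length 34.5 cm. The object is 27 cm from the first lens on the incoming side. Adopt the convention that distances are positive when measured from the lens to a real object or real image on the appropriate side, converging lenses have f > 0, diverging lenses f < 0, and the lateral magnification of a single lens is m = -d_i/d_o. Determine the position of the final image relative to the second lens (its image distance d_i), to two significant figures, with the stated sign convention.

Lens 1: 1/d_i1 = 1/f_1 - 1/d_o1 = 1/12 - 1/27 = 0.04630 cm^-1, so d_i1 = 21.600 cm.
The intermediate image is 21.600 cm to the right of lens 1, so d_o2 = L - d_i1 = 24.5 - 21.600 = 2.900 cm.
Lens 2: 1/d_i2 = 1/f_2 - 1/d_o2 = 1/34.5 - 1/(2.900) = -0.31584 cm^-1, so d_i2 = -3.166 cm.

-3.2 cm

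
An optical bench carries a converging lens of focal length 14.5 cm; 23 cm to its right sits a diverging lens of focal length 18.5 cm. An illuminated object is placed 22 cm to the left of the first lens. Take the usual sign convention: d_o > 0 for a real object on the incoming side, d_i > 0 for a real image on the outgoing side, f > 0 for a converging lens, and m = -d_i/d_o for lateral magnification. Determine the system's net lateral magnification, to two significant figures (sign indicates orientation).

35

Applying the thin-lens equation to the first lens, 1/14.5 = 1/22 + 1/d_i1, which gives d_i1 = 42.533 cm.
Its lateral magnification is m_1 = -d_i1/d_o1 = -(42.533)/22 = -1.9333.
Since 42.533 cm > 23 cm, the first image lies past the second lens and serves as a virtual object: d_o2 = L - d_i1 = -19.533 cm.
Applying the thin-lens equation again with f_2 = -18.5 cm and d_o2 = -19.533 cm gives d_i2 = -349.710 cm.
m_2 = -(-349.710)/(-19.533) = -17.9032.
The system's lateral magnification is m_1 m_2 = (-1.9333)(-17.9032) = 34.6129.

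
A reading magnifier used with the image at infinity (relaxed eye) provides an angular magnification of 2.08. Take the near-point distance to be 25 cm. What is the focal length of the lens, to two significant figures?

12 cm

For the image at infinity, M = D/f.
f = D/M = 25/2.08 = 12.019 cm.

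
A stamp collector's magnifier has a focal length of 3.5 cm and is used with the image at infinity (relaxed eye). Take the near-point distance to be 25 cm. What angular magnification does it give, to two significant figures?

7.1

M = D/f = 25/3.5 = 7.143.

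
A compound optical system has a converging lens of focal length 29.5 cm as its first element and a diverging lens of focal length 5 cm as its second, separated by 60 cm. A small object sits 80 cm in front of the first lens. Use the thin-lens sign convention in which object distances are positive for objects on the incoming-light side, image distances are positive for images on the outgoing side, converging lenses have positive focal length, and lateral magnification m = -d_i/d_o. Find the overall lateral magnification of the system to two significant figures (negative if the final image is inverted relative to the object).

-0.16

Lens 1: 1/d_i1 = 1/f_1 - 1/d_o1 = 1/29.5 - 1/80 = 0.02140 cm^-1, so d_i1 = 46.733 cm.
m_1 = -(46.733)/80 = -0.5842.
That image sits 13.267 cm in front of the second lens, so d_o2 = 13.267 cm.
Lens 2: 1/d_i2 = 1/f_2 - 1/d_o2 = 1/(-5) - 1/(13.267) = -0.27537 cm^-1, so d_i2 = -3.631 cm.
m_2 = -(-3.631)/(13.267) = 0.2737.
Total m = m_1 x m_2 = (-0.5842)(0.2737) = -0.1599.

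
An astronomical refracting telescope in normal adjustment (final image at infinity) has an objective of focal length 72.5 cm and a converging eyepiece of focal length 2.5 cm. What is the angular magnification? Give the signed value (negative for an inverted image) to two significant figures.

M = -f_obj/f_eye = -72.5/(2.5) = -29.000.

-29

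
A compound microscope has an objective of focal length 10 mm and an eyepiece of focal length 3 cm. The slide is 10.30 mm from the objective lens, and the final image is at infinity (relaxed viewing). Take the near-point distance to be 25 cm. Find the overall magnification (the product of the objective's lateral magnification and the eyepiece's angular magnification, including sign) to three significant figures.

Convert to cm: f_obj = 10 mm = 1 cm; d_o = 10.30 mm = 1.03 cm.
Objective: 1/d_i = 1/f_obj - 1/d_o = 1/1 - 1/1.03 = 0.02913 cm^-1, so d_i = 34.333 cm.
m_obj = -d_i/d_o = -34.333/1.03 = -33.333.
Eyepiece angular magnification (image at infinity): M_eye = D/f_e = 25/3 = 8.333.
Overall M = m_obj x M_eye = (-33.333)(8.333) = -277.78.

-278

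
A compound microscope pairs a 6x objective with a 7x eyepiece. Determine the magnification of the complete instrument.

42

The overall magnification of a compound microscope is the product of the objective and eyepiece magnifications:
M = M_obj x M_eye = 6 x 7 = 42.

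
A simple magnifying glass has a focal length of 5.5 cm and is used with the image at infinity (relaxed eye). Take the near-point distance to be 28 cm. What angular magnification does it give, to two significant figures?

M = D/f = 28/5.5 = 5.091.

5.1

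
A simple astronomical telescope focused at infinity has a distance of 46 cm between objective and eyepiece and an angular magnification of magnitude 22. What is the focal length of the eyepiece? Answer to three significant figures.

In normal adjustment the tube length equals f_obj + f_eye and |M| = f_obj/f_eye.
So f_obj = 22 f_eye and 22 f_eye + f_eye = 46 cm, giving f_eye = 46/23 = 2.000 cm and f_obj = 44.000 cm.

2.00 cm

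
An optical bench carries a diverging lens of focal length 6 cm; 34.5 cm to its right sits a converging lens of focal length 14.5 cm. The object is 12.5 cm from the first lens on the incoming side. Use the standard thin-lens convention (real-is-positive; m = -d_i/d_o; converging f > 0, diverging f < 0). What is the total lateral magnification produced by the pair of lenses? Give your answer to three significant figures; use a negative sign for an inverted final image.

-0.196

First lens: d_i1 = 1/(1/(-6) - 1/12.5) = -4.054 cm.
m_1 = -(-4.054)/12.5 = 0.3243.
The intermediate image is virtual, 4.054 cm to the left of lens 1, so d_o2 = L - d_i1 = 34.5 - (-4.054) = 38.554 cm.
Second lens: d_i2 = 1/(1/14.5 - 1/(38.554)) = 23.241 cm.
m_2 = -(23.241)/(38.554) = -0.6028.
Total m = m_1 x m_2 = (0.3243)(-0.6028) = -0.1955.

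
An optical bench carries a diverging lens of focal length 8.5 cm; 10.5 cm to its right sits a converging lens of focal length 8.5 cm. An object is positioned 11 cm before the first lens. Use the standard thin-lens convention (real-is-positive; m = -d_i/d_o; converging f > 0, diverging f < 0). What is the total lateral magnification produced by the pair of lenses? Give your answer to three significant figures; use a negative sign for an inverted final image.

-0.545

First lens: d_i1 = 1/(1/(-8.5) - 1/11) = -4.795 cm.
m_1 = -(-4.795)/11 = 0.4359.
The intermediate image is virtual, 4.795 cm to the left of lens 1, so d_o2 = L - d_i1 = 10.5 - (-4.795) = 15.295 cm.
Second lens: d_i2 = 1/(1/8.5 - 1/(15.295)) = 19.133 cm.
m_2 = -(19.133)/(15.295) = -1.2509.
Total m = m_1 x m_2 = (0.4359)(-1.2509) = -0.5453.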